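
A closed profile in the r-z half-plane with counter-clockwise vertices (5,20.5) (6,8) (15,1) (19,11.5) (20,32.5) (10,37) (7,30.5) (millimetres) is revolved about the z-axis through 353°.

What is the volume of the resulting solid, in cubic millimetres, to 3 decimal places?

Profile (r,z), 7 vertices: (5,20.5) (6,8) (15,1) (19,11.5) (20,32.5) (10,37) (7,30.5)
edge 0: (5,20.5)→(6,8)  cross = 5·8 − 6·20.5 = -83.0000; (r_i+r_j)·cross = 11·-83.0000 = -913.0000
edge 1: (6,8)→(15,1)  cross = 6·1 − 15·8 = -114.0000; (r_i+r_j)·cross = 21·-114.0000 = -2394.0000
edge 2: (15,1)→(19,11.5)  cross = 15·11.5 − 19·1 = 153.5000; (r_i+r_j)·cross = 34·153.5000 = 5219.0000
edge 3: (19,11.5)→(20,32.5)  cross = 19·32.5 − 20·11.5 = 387.5000; (r_i+r_j)·cross = 39·387.5000 = 15112.5000
edge 4: (20,32.5)→(10,37)  cross = 20·37 − 10·32.5 = 415.0000; (r_i+r_j)·cross = 30·415.0000 = 12450.0000
edge 5: (10,37)→(7,30.5)  cross = 10·30.5 − 7·37 = 46.0000; (r_i+r_j)·cross = 17·46.0000 = 782.0000
edge 6: (7,30.5)→(5,20.5)  cross = 7·20.5 − 5·30.5 = -9.0000; (r_i+r_j)·cross = 12·-9.0000 = -108.0000
Σcross = 796.0000 → A = |Σcross|/2 = 398.0000 mm²
Σ(r_i+r_j)·cross = 30148.5000 → first moment M = |Σ|/6 = 5024.7500
R_c = M/A = 5024.7500/398.0000 = 12.6250 mm
θ = 353° = 6.161012 rad
V = θ·R_c·A = 6.161012·12.6250·398.0000 = 30957.546 mm³

Volume = 30957.546 mm³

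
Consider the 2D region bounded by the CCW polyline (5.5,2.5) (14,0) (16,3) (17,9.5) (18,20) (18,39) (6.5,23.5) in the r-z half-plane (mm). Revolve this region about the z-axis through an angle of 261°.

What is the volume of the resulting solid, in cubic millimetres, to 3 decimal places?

Volume = 18930.537 mm³

Profile (r,z), 7 vertices: (5.5,2.5) (14,0) (16,3) (17,9.5) (18,20) (18,39) (6.5,23.5)
edge 0: (5.5,2.5)→(14,0)  cross = 5.5·0 − 14·2.5 = -35.0000; (r_i+r_j)·cross = 19.5·-35.0000 = -682.5000
edge 1: (14,0)→(16,3)  cross = 14·3 − 16·0 = 42.0000; (r_i+r_j)·cross = 30·42.0000 = 1260.0000
edge 2: (16,3)→(17,9.5)  cross = 16·9.5 − 17·3 = 101.0000; (r_i+r_j)·cross = 33·101.0000 = 3333.0000
edge 3: (17,9.5)→(18,20)  cross = 17·20 − 18·9.5 = 169.0000; (r_i+r_j)·cross = 35·169.0000 = 5915.0000
edge 4: (18,20)→(18,39)  cross = 18·39 − 18·20 = 342.0000; (r_i+r_j)·cross = 36·342.0000 = 12312.0000
edge 5: (18,39)→(6.5,23.5)  cross = 18·23.5 − 6.5·39 = 169.5000; (r_i+r_j)·cross = 24.5·169.5000 = 4152.7500
edge 6: (6.5,23.5)→(5.5,2.5)  cross = 6.5·2.5 − 5.5·23.5 = -113.0000; (r_i+r_j)·cross = 12·-113.0000 = -1356.0000
Σcross = 675.5000 → A = |Σcross|/2 = 337.7500 mm²
Σ(r_i+r_j)·cross = 24934.2500 → first moment M = |Σ|/6 = 4155.7083
R_c = M/A = 4155.7083/337.7500 = 12.3041 mm
θ = 261° = 4.555309 rad
V = θ·R_c·A = 4.555309·12.3041·337.7500 = 18930.537 mm³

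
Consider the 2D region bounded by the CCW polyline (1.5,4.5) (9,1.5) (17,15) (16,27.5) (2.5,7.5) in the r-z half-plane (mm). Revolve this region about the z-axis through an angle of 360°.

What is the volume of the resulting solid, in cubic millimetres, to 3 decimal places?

Profile (r,z), 5 vertices: (1.5,4.5) (9,1.5) (17,15) (16,27.5) (2.5,7.5)
edge 0: (1.5,4.5)→(9,1.5)  cross = 1.5·1.5 − 9·4.5 = -38.2500; (r_i+r_j)·cross = 10.5·-38.2500 = -401.6250
edge 1: (9,1.5)→(17,15)  cross = 9·15 − 17·1.5 = 109.5000; (r_i+r_j)·cross = 26·109.5000 = 2847.0000
edge 2: (17,15)→(16,27.5)  cross = 17·27.5 − 16·15 = 227.5000; (r_i+r_j)·cross = 33·227.5000 = 7507.5000
edge 3: (16,27.5)→(2.5,7.5)  cross = 16·7.5 − 2.5·27.5 = 51.2500; (r_i+r_j)·cross = 18.5·51.2500 = 948.1250
edge 4: (2.5,7.5)→(1.5,4.5)  cross = 2.5·4.5 − 1.5·7.5 = 0.0000; (r_i+r_j)·cross = 4·0.0000 = 0.0000
Σcross = 350.0000 → A = |Σcross|/2 = 175.0000 mm²
Σ(r_i+r_j)·cross = 10901.0000 → first moment M = |Σ|/6 = 1816.8333
R_c = M/A = 1816.8333/175.0000 = 10.3819 mm
θ = 360° = 6.283185 rad
V = θ·R_c·A = 6.283185·10.3819·175.0000 = 11415.501 mm³

Volume = 11415.501 mm³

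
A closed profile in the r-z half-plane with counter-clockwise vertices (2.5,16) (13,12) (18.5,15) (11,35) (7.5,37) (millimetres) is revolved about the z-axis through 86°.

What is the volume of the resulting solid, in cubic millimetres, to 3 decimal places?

Profile (r,z), 5 vertices: (2.5,16) (13,12) (18.5,15) (11,35) (7.5,37)
edge 0: (2.5,16)→(13,12)  cross = 2.5·12 − 13·16 = -178.0000; (r_i+r_j)·cross = 15.5·-178.0000 = -2759.0000
edge 1: (13,12)→(18.5,15)  cross = 13·15 − 18.5·12 = -27.0000; (r_i+r_j)·cross = 31.5·-27.0000 = -850.5000
edge 2: (18.5,15)→(11,35)  cross = 18.5·35 − 11·15 = 482.5000; (r_i+r_j)·cross = 29.5·482.5000 = 14233.7500
edge 3: (11,35)→(7.5,37)  cross = 11·37 − 7.5·35 = 144.5000; (r_i+r_j)·cross = 18.5·144.5000 = 2673.2500
edge 4: (7.5,37)→(2.5,16)  cross = 7.5·16 − 2.5·37 = 27.5000; (r_i+r_j)·cross = 10·27.5000 = 275.0000
Σcross = 449.5000 → A = |Σcross|/2 = 224.7500 mm²
Σ(r_i+r_j)·cross = 13572.5000 → first moment M = |Σ|/6 = 2262.0833
R_c = M/A = 2262.0833/224.7500 = 10.0649 mm
θ = 86° = 1.500983 rad
V = θ·R_c·A = 1.500983·10.0649·224.7500 = 3395.349 mm³

Volume = 3395.349 mm³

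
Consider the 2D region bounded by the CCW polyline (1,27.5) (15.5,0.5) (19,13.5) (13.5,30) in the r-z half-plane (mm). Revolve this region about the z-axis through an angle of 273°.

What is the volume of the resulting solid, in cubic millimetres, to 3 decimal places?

Volume = 13830.875 mm³

Profile (r,z), 4 vertices: (1,27.5) (15.5,0.5) (19,13.5) (13.5,30)
edge 0: (1,27.5)→(15.5,0.5)  cross = 1·0.5 − 15.5·27.5 = -425.7500; (r_i+r_j)·cross = 16.5·-425.7500 = -7024.8750
edge 1: (15.5,0.5)→(19,13.5)  cross = 15.5·13.5 − 19·0.5 = 199.7500; (r_i+r_j)·cross = 34.5·199.7500 = 6891.3750
edge 2: (19,13.5)→(13.5,30)  cross = 19·30 − 13.5·13.5 = 387.7500; (r_i+r_j)·cross = 32.5·387.7500 = 12601.8750
edge 3: (13.5,30)→(1,27.5)  cross = 13.5·27.5 − 1·30 = 341.2500; (r_i+r_j)·cross = 14.5·341.2500 = 4948.1250
Σcross = 503.0000 → A = |Σcross|/2 = 251.5000 mm²
Σ(r_i+r_j)·cross = 17416.5000 → first moment M = |Σ|/6 = 2902.7500
R_c = M/A = 2902.7500/251.5000 = 11.5417 mm
θ = 273° = 4.764749 rad
V = θ·R_c·A = 4.764749·11.5417·251.5000 = 13830.875 mm³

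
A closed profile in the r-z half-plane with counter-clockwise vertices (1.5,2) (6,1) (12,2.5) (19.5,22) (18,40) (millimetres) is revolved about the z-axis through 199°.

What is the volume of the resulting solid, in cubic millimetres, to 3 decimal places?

Profile (r,z), 5 vertices: (1.5,2) (6,1) (12,2.5) (19.5,22) (18,40)
edge 0: (1.5,2)→(6,1)  cross = 1.5·1 − 6·2 = -10.5000; (r_i+r_j)·cross = 7.5·-10.5000 = -78.7500
edge 1: (6,1)→(12,2.5)  cross = 6·2.5 − 12·1 = 3.0000; (r_i+r_j)·cross = 18·3.0000 = 54.0000
edge 2: (12,2.5)→(19.5,22)  cross = 12·22 − 19.5·2.5 = 215.2500; (r_i+r_j)·cross = 31.5·215.2500 = 6780.3750
edge 3: (19.5,22)→(18,40)  cross = 19.5·40 − 18·22 = 384.0000; (r_i+r_j)·cross = 37.5·384.0000 = 14400.0000
edge 4: (18,40)→(1.5,2)  cross = 18·2 − 1.5·40 = -24.0000; (r_i+r_j)·cross = 19.5·-24.0000 = -468.0000
Σcross = 567.7500 → A = |Σcross|/2 = 283.8750 mm²
Σ(r_i+r_j)·cross = 20687.6250 → first moment M = |Σ|/6 = 3447.9375
R_c = M/A = 3447.9375/283.8750 = 12.1460 mm
θ = 199° = 3.473205 rad
V = θ·R_c·A = 3.473205·12.1460·283.8750 = 11975.394 mm³

Volume = 11975.394 mm³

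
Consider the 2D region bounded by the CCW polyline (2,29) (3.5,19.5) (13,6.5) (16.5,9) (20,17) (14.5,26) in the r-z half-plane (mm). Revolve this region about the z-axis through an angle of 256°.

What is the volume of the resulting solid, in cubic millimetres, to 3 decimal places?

Volume = 11408.961 mm³

Profile (r,z), 6 vertices: (2,29) (3.5,19.5) (13,6.5) (16.5,9) (20,17) (14.5,26)
edge 0: (2,29)→(3.5,19.5)  cross = 2·19.5 − 3.5·29 = -62.5000; (r_i+r_j)·cross = 5.5·-62.5000 = -343.7500
edge 1: (3.5,19.5)→(13,6.5)  cross = 3.5·6.5 − 13·19.5 = -230.7500; (r_i+r_j)·cross = 16.5·-230.7500 = -3807.3750
edge 2: (13,6.5)→(16.5,9)  cross = 13·9 − 16.5·6.5 = 9.7500; (r_i+r_j)·cross = 29.5·9.7500 = 287.6250
edge 3: (16.5,9)→(20,17)  cross = 16.5·17 − 20·9 = 100.5000; (r_i+r_j)·cross = 36.5·100.5000 = 3668.2500
edge 4: (20,17)→(14.5,26)  cross = 20·26 − 14.5·17 = 273.5000; (r_i+r_j)·cross = 34.5·273.5000 = 9435.7500
edge 5: (14.5,26)→(2,29)  cross = 14.5·29 − 2·26 = 368.5000; (r_i+r_j)·cross = 16.5·368.5000 = 6080.2500
Σcross = 459.0000 → A = |Σcross|/2 = 229.5000 mm²
Σ(r_i+r_j)·cross = 15320.7500 → first moment M = |Σ|/6 = 2553.4583
R_c = M/A = 2553.4583/229.5000 = 11.1262 mm
θ = 256° = 4.468043 rad
V = θ·R_c·A = 4.468043·11.1262·229.5000 = 11408.961 mm³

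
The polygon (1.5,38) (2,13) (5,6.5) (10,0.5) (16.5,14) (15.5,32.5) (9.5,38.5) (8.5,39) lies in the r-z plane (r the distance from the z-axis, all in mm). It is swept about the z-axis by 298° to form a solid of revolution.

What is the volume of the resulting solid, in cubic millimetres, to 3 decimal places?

Profile (r,z), 8 vertices: (1.5,38) (2,13) (5,6.5) (10,0.5) (16.5,14) (15.5,32.5) (9.5,38.5) (8.5,39)
edge 0: (1.5,38)→(2,13)  cross = 1.5·13 − 2·38 = -56.5000; (r_i+r_j)·cross = 3.5·-56.5000 = -197.7500
edge 1: (2,13)→(5,6.5)  cross = 2·6.5 − 5·13 = -52.0000; (r_i+r_j)·cross = 7·-52.0000 = -364.0000
edge 2: (5,6.5)→(10,0.5)  cross = 5·0.5 − 10·6.5 = -62.5000; (r_i+r_j)·cross = 15·-62.5000 = -937.5000
edge 3: (10,0.5)→(16.5,14)  cross = 10·14 − 16.5·0.5 = 131.7500; (r_i+r_j)·cross = 26.5·131.7500 = 3491.3750
edge 4: (16.5,14)→(15.5,32.5)  cross = 16.5·32.5 − 15.5·14 = 319.2500; (r_i+r_j)·cross = 32·319.2500 = 10216.0000
edge 5: (15.5,32.5)→(9.5,38.5)  cross = 15.5·38.5 − 9.5·32.5 = 288.0000; (r_i+r_j)·cross = 25·288.0000 = 7200.0000
edge 6: (9.5,38.5)→(8.5,39)  cross = 9.5·39 − 8.5·38.5 = 43.2500; (r_i+r_j)·cross = 18·43.2500 = 778.5000
edge 7: (8.5,39)→(1.5,38)  cross = 8.5·38 − 1.5·39 = 264.5000; (r_i+r_j)·cross = 10·264.5000 = 2645.0000
Σcross = 875.7500 → A = |Σcross|/2 = 437.8750 mm²
Σ(r_i+r_j)·cross = 22831.6250 → first moment M = |Σ|/6 = 3805.2708
R_c = M/A = 3805.2708/437.8750 = 8.6903 mm
θ = 298° = 5.201081 rad
V = θ·R_c·A = 5.201081·8.6903·437.8750 = 19791.522 mm³

Volume = 19791.522 mm³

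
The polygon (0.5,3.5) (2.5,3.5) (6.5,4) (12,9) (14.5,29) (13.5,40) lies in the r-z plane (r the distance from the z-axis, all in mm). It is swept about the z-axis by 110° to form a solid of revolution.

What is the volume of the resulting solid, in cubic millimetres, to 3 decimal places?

Volume = 3673.896 mm³

Profile (r,z), 6 vertices: (0.5,3.5) (2.5,3.5) (6.5,4) (12,9) (14.5,29) (13.5,40)
edge 0: (0.5,3.5)→(2.5,3.5)  cross = 0.5·3.5 − 2.5·3.5 = -7.0000; (r_i+r_j)·cross = 3·-7.0000 = -21.0000
edge 1: (2.5,3.5)→(6.5,4)  cross = 2.5·4 − 6.5·3.5 = -12.7500; (r_i+r_j)·cross = 9·-12.7500 = -114.7500
edge 2: (6.5,4)→(12,9)  cross = 6.5·9 − 12·4 = 10.5000; (r_i+r_j)·cross = 18.5·10.5000 = 194.2500
edge 3: (12,9)→(14.5,29)  cross = 12·29 − 14.5·9 = 217.5000; (r_i+r_j)·cross = 26.5·217.5000 = 5763.7500
edge 4: (14.5,29)→(13.5,40)  cross = 14.5·40 − 13.5·29 = 188.5000; (r_i+r_j)·cross = 28·188.5000 = 5278.0000
edge 5: (13.5,40)→(0.5,3.5)  cross = 13.5·3.5 − 0.5·40 = 27.2500; (r_i+r_j)·cross = 14·27.2500 = 381.5000
Σcross = 424.0000 → A = |Σcross|/2 = 212.0000 mm²
Σ(r_i+r_j)·cross = 11481.7500 → first moment M = |Σ|/6 = 1913.6250
R_c = M/A = 1913.6250/212.0000 = 9.0265 mm
θ = 110° = 1.919862 rad
V = θ·R_c·A = 1.919862·9.0265·212.0000 = 3673.896 mm³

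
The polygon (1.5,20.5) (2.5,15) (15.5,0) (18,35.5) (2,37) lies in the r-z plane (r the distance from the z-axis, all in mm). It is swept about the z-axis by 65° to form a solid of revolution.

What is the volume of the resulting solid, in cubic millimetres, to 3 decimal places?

Profile (r,z), 5 vertices: (1.5,20.5) (2.5,15) (15.5,0) (18,35.5) (2,37)
edge 0: (1.5,20.5)→(2.5,15)  cross = 1.5·15 − 2.5·20.5 = -28.7500; (r_i+r_j)·cross = 4·-28.7500 = -115.0000
edge 1: (2.5,15)→(15.5,0)  cross = 2.5·0 − 15.5·15 = -232.5000; (r_i+r_j)·cross = 18·-232.5000 = -4185.0000
edge 2: (15.5,0)→(18,35.5)  cross = 15.5·35.5 − 18·0 = 550.2500; (r_i+r_j)·cross = 33.5·550.2500 = 18433.3750
edge 3: (18,35.5)→(2,37)  cross = 18·37 − 2·35.5 = 595.0000; (r_i+r_j)·cross = 20·595.0000 = 11900.0000
edge 4: (2,37)→(1.5,20.5)  cross = 2·20.5 − 1.5·37 = -14.5000; (r_i+r_j)·cross = 3.5·-14.5000 = -50.7500
Σcross = 869.5000 → A = |Σcross|/2 = 434.7500 mm²
Σ(r_i+r_j)·cross = 25982.6250 → first moment M = |Σ|/6 = 4330.4375
R_c = M/A = 4330.4375/434.7500 = 9.9608 mm
θ = 65° = 1.134464 rad
V = θ·R_c·A = 1.134464·9.9608·434.7500 = 4912.726 mm³

Volume = 4912.726 mm³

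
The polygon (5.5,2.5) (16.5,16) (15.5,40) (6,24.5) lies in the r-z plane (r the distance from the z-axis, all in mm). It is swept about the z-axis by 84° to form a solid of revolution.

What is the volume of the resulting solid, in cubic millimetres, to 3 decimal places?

Profile (r,z), 4 vertices: (5.5,2.5) (16.5,16) (15.5,40) (6,24.5)
edge 0: (5.5,2.5)→(16.5,16)  cross = 5.5·16 − 16.5·2.5 = 46.7500; (r_i+r_j)·cross = 22·46.7500 = 1028.5000
edge 1: (16.5,16)→(15.5,40)  cross = 16.5·40 − 15.5·16 = 412.0000; (r_i+r_j)·cross = 32·412.0000 = 13184.0000
edge 2: (15.5,40)→(6,24.5)  cross = 15.5·24.5 − 6·40 = 139.7500; (r_i+r_j)·cross = 21.5·139.7500 = 3004.6250
edge 3: (6,24.5)→(5.5,2.5)  cross = 6·2.5 − 5.5·24.5 = -119.7500; (r_i+r_j)·cross = 11.5·-119.7500 = -1377.1250
Σcross = 478.7500 → A = |Σcross|/2 = 239.3750 mm²
Σ(r_i+r_j)·cross = 15840.0000 → first moment M = |Σ|/6 = 2640.0000
R_c = M/A = 2640.0000/239.3750 = 11.0287 mm
θ = 84° = 1.466077 rad
V = θ·R_c·A = 1.466077·11.0287·239.3750 = 3870.442 mm³

Volume = 3870.442 mm³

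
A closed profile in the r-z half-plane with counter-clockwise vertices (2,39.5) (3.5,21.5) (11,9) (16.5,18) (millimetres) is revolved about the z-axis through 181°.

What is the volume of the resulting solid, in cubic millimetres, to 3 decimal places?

Volume = 4873.487 mm³

Profile (r,z), 4 vertices: (2,39.5) (3.5,21.5) (11,9) (16.5,18)
edge 0: (2,39.5)→(3.5,21.5)  cross = 2·21.5 − 3.5·39.5 = -95.2500; (r_i+r_j)·cross = 5.5·-95.2500 = -523.8750
edge 1: (3.5,21.5)→(11,9)  cross = 3.5·9 − 11·21.5 = -205.0000; (r_i+r_j)·cross = 14.5·-205.0000 = -2972.5000
edge 2: (11,9)→(16.5,18)  cross = 11·18 − 16.5·9 = 49.5000; (r_i+r_j)·cross = 27.5·49.5000 = 1361.2500
edge 3: (16.5,18)→(2,39.5)  cross = 16.5·39.5 − 2·18 = 615.7500; (r_i+r_j)·cross = 18.5·615.7500 = 11391.3750
Σcross = 365.0000 → A = |Σcross|/2 = 182.5000 mm²
Σ(r_i+r_j)·cross = 9256.2500 → first moment M = |Σ|/6 = 1542.7083
R_c = M/A = 1542.7083/182.5000 = 8.4532 mm
θ = 181° = 3.159046 rad
V = θ·R_c·A = 3.159046·8.4532·182.5000 = 4873.487 mm³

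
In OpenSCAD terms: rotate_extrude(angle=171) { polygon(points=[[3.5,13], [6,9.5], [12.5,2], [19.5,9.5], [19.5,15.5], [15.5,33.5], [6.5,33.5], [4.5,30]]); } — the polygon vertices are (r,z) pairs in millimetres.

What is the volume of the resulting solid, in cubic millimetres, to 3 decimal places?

Volume = 12891.977 mm³

Profile (r,z), 8 vertices: (3.5,13) (6,9.5) (12.5,2) (19.5,9.5) (19.5,15.5) (15.5,33.5) (6.5,33.5) (4.5,30)
edge 0: (3.5,13)→(6,9.5)  cross = 3.5·9.5 − 6·13 = -44.7500; (r_i+r_j)·cross = 9.5·-44.7500 = -425.1250
edge 1: (6,9.5)→(12.5,2)  cross = 6·2 − 12.5·9.5 = -106.7500; (r_i+r_j)·cross = 18.5·-106.7500 = -1974.8750
edge 2: (12.5,2)→(19.5,9.5)  cross = 12.5·9.5 − 19.5·2 = 79.7500; (r_i+r_j)·cross = 32·79.7500 = 2552.0000
edge 3: (19.5,9.5)→(19.5,15.5)  cross = 19.5·15.5 − 19.5·9.5 = 117.0000; (r_i+r_j)·cross = 39·117.0000 = 4563.0000
edge 4: (19.5,15.5)→(15.5,33.5)  cross = 19.5·33.5 − 15.5·15.5 = 413.0000; (r_i+r_j)·cross = 35·413.0000 = 14455.0000
edge 5: (15.5,33.5)→(6.5,33.5)  cross = 15.5·33.5 − 6.5·33.5 = 301.5000; (r_i+r_j)·cross = 22·301.5000 = 6633.0000
edge 6: (6.5,33.5)→(4.5,30)  cross = 6.5·30 − 4.5·33.5 = 44.2500; (r_i+r_j)·cross = 11·44.2500 = 486.7500
edge 7: (4.5,30)→(3.5,13)  cross = 4.5·13 − 3.5·30 = -46.5000; (r_i+r_j)·cross = 8·-46.5000 = -372.0000
Σcross = 757.5000 → A = |Σcross|/2 = 378.7500 mm²
Σ(r_i+r_j)·cross = 25917.7500 → first moment M = |Σ|/6 = 4319.6250
R_c = M/A = 4319.6250/378.7500 = 11.4050 mm
θ = 171° = 2.984513 rad
V = θ·R_c·A = 2.984513·11.4050·378.7500 = 12891.977 mm³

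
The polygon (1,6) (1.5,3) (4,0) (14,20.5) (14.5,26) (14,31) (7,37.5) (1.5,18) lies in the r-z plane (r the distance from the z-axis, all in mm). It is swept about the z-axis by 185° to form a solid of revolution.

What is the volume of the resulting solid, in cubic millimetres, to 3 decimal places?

Profile (r,z), 8 vertices: (1,6) (1.5,3) (4,0) (14,20.5) (14.5,26) (14,31) (7,37.5) (1.5,18)
edge 0: (1,6)→(1.5,3)  cross = 1·3 − 1.5·6 = -6.0000; (r_i+r_j)·cross = 2.5·-6.0000 = -15.0000
edge 1: (1.5,3)→(4,0)  cross = 1.5·0 − 4·3 = -12.0000; (r_i+r_j)·cross = 5.5·-12.0000 = -66.0000
edge 2: (4,0)→(14,20.5)  cross = 4·20.5 − 14·0 = 82.0000; (r_i+r_j)·cross = 18·82.0000 = 1476.0000
edge 3: (14,20.5)→(14.5,26)  cross = 14·26 − 14.5·20.5 = 66.7500; (r_i+r_j)·cross = 28.5·66.7500 = 1902.3750
edge 4: (14.5,26)→(14,31)  cross = 14.5·31 − 14·26 = 85.5000; (r_i+r_j)·cross = 28.5·85.5000 = 2436.7500
edge 5: (14,31)→(7,37.5)  cross = 14·37.5 − 7·31 = 308.0000; (r_i+r_j)·cross = 21·308.0000 = 6468.0000
edge 6: (7,37.5)→(1.5,18)  cross = 7·18 − 1.5·37.5 = 69.7500; (r_i+r_j)·cross = 8.5·69.7500 = 592.8750
edge 7: (1.5,18)→(1,6)  cross = 1.5·6 − 1·18 = -9.0000; (r_i+r_j)·cross = 2.5·-9.0000 = -22.5000
Σcross = 585.0000 → A = |Σcross|/2 = 292.5000 mm²
Σ(r_i+r_j)·cross = 12772.5000 → first moment M = |Σ|/6 = 2128.7500
R_c = M/A = 2128.7500/292.5000 = 7.2778 mm
θ = 185° = 3.228859 rad
V = θ·R_c·A = 3.228859·7.2778·292.5000 = 6873.434 mm³

Volume = 6873.434 mm³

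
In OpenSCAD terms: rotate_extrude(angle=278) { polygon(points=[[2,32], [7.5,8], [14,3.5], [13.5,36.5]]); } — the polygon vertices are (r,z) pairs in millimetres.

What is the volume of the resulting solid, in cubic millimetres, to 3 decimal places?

Volume = 11601.169 mm³

Profile (r,z), 4 vertices: (2,32) (7.5,8) (14,3.5) (13.5,36.5)
edge 0: (2,32)→(7.5,8)  cross = 2·8 − 7.5·32 = -224.0000; (r_i+r_j)·cross = 9.5·-224.0000 = -2128.0000
edge 1: (7.5,8)→(14,3.5)  cross = 7.5·3.5 − 14·8 = -85.7500; (r_i+r_j)·cross = 21.5·-85.7500 = -1843.6250
edge 2: (14,3.5)→(13.5,36.5)  cross = 14·36.5 − 13.5·3.5 = 463.7500; (r_i+r_j)·cross = 27.5·463.7500 = 12753.1250
edge 3: (13.5,36.5)→(2,32)  cross = 13.5·32 − 2·36.5 = 359.0000; (r_i+r_j)·cross = 15.5·359.0000 = 5564.5000
Σcross = 513.0000 → A = |Σcross|/2 = 256.5000 mm²
Σ(r_i+r_j)·cross = 14346.0000 → first moment M = |Σ|/6 = 2391.0000
R_c = M/A = 2391.0000/256.5000 = 9.3216 mm
θ = 278° = 4.852015 rad
V = θ·R_c·A = 4.852015·9.3216·256.5000 = 11601.169 mm³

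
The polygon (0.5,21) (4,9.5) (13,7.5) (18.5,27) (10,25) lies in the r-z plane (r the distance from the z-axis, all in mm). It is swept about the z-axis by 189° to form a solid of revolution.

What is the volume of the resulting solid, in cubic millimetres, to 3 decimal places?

Volume = 6762.141 mm³

Profile (r,z), 5 vertices: (0.5,21) (4,9.5) (13,7.5) (18.5,27) (10,25)
edge 0: (0.5,21)→(4,9.5)  cross = 0.5·9.5 − 4·21 = -79.2500; (r_i+r_j)·cross = 4.5·-79.2500 = -356.6250
edge 1: (4,9.5)→(13,7.5)  cross = 4·7.5 − 13·9.5 = -93.5000; (r_i+r_j)·cross = 17·-93.5000 = -1589.5000
edge 2: (13,7.5)→(18.5,27)  cross = 13·27 − 18.5·7.5 = 212.2500; (r_i+r_j)·cross = 31.5·212.2500 = 6685.8750
edge 3: (18.5,27)→(10,25)  cross = 18.5·25 − 10·27 = 192.5000; (r_i+r_j)·cross = 28.5·192.5000 = 5486.2500
edge 4: (10,25)→(0.5,21)  cross = 10·21 − 0.5·25 = 197.5000; (r_i+r_j)·cross = 10.5·197.5000 = 2073.7500
Σcross = 429.5000 → A = |Σcross|/2 = 214.7500 mm²
Σ(r_i+r_j)·cross = 12299.7500 → first moment M = |Σ|/6 = 2049.9583
R_c = M/A = 2049.9583/214.7500 = 9.5458 mm
θ = 189° = 3.298672 rad
V = θ·R_c·A = 3.298672·9.5458·214.7500 = 6762.141 mm³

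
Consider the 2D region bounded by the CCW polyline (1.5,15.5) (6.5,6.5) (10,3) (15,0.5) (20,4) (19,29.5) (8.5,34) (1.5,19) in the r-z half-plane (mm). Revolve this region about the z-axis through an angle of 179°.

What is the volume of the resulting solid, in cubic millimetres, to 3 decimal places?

Profile (r,z), 8 vertices: (1.5,15.5) (6.5,6.5) (10,3) (15,0.5) (20,4) (19,29.5) (8.5,34) (1.5,19)
edge 0: (1.5,15.5)→(6.5,6.5)  cross = 1.5·6.5 − 6.5·15.5 = -91.0000; (r_i+r_j)·cross = 8·-91.0000 = -728.0000
edge 1: (6.5,6.5)→(10,3)  cross = 6.5·3 − 10·6.5 = -45.5000; (r_i+r_j)·cross = 16.5·-45.5000 = -750.7500
edge 2: (10,3)→(15,0.5)  cross = 10·0.5 − 15·3 = -40.0000; (r_i+r_j)·cross = 25·-40.0000 = -1000.0000
edge 3: (15,0.5)→(20,4)  cross = 15·4 − 20·0.5 = 50.0000; (r_i+r_j)·cross = 35·50.0000 = 1750.0000
edge 4: (20,4)→(19,29.5)  cross = 20·29.5 − 19·4 = 514.0000; (r_i+r_j)·cross = 39·514.0000 = 20046.0000
edge 5: (19,29.5)→(8.5,34)  cross = 19·34 − 8.5·29.5 = 395.2500; (r_i+r_j)·cross = 27.5·395.2500 = 10869.3750
edge 6: (8.5,34)→(1.5,19)  cross = 8.5·19 − 1.5·34 = 110.5000; (r_i+r_j)·cross = 10·110.5000 = 1105.0000
edge 7: (1.5,19)→(1.5,15.5)  cross = 1.5·15.5 − 1.5·19 = -5.2500; (r_i+r_j)·cross = 3·-5.2500 = -15.7500
Σcross = 888.0000 → A = |Σcross|/2 = 444.0000 mm²
Σ(r_i+r_j)·cross = 31275.8750 → first moment M = |Σ|/6 = 5212.6458
R_c = M/A = 5212.6458/444.0000 = 11.7402 mm
θ = 179° = 3.124139 rad
V = θ·R_c·A = 3.124139·11.7402·444.0000 = 16285.032 mm³

Volume = 16285.032 mm³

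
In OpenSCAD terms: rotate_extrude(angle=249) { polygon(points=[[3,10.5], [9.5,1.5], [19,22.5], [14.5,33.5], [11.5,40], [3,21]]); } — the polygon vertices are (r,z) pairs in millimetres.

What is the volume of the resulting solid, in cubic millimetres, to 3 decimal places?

Profile (r,z), 6 vertices: (3,10.5) (9.5,1.5) (19,22.5) (14.5,33.5) (11.5,40) (3,21)
edge 0: (3,10.5)→(9.5,1.5)  cross = 3·1.5 − 9.5·10.5 = -95.2500; (r_i+r_j)·cross = 12.5·-95.2500 = -1190.6250
edge 1: (9.5,1.5)→(19,22.5)  cross = 9.5·22.5 − 19·1.5 = 185.2500; (r_i+r_j)·cross = 28.5·185.2500 = 5279.6250
edge 2: (19,22.5)→(14.5,33.5)  cross = 19·33.5 − 14.5·22.5 = 310.2500; (r_i+r_j)·cross = 33.5·310.2500 = 10393.3750
edge 3: (14.5,33.5)→(11.5,40)  cross = 14.5·40 − 11.5·33.5 = 194.7500; (r_i+r_j)·cross = 26·194.7500 = 5063.5000
edge 4: (11.5,40)→(3,21)  cross = 11.5·21 − 3·40 = 121.5000; (r_i+r_j)·cross = 14.5·121.5000 = 1761.7500
edge 5: (3,21)→(3,10.5)  cross = 3·10.5 − 3·21 = -31.5000; (r_i+r_j)·cross = 6·-31.5000 = -189.0000
Σcross = 685.0000 → A = |Σcross|/2 = 342.5000 mm²
Σ(r_i+r_j)·cross = 21118.6250 → first moment M = |Σ|/6 = 3519.7708
R_c = M/A = 3519.7708/342.5000 = 10.2767 mm
θ = 249° = 4.345870 rad
V = θ·R_c·A = 4.345870·10.2767·342.5000 = 15296.466 mm³

Volume = 15296.466 mm³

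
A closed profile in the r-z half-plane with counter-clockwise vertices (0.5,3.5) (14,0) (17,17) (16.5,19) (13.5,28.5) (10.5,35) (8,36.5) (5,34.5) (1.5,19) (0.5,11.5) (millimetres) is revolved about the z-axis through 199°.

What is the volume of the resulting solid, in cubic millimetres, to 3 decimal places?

Volume = 12781.395 mm³

Profile (r,z), 10 vertices: (0.5,3.5) (14,0) (17,17) (16.5,19) (13.5,28.5) (10.5,35) (8,36.5) (5,34.5) (1.5,19) (0.5,11.5)
edge 0: (0.5,3.5)→(14,0)  cross = 0.5·0 − 14·3.5 = -49.0000; (r_i+r_j)·cross = 14.5·-49.0000 = -710.5000
edge 1: (14,0)→(17,17)  cross = 14·17 − 17·0 = 238.0000; (r_i+r_j)·cross = 31·238.0000 = 7378.0000
edge 2: (17,17)→(16.5,19)  cross = 17·19 − 16.5·17 = 42.5000; (r_i+r_j)·cross = 33.5·42.5000 = 1423.7500
edge 3: (16.5,19)→(13.5,28.5)  cross = 16.5·28.5 − 13.5·19 = 213.7500; (r_i+r_j)·cross = 30·213.7500 = 6412.5000
edge 4: (13.5,28.5)→(10.5,35)  cross = 13.5·35 − 10.5·28.5 = 173.2500; (r_i+r_j)·cross = 24·173.2500 = 4158.0000
edge 5: (10.5,35)→(8,36.5)  cross = 10.5·36.5 − 8·35 = 103.2500; (r_i+r_j)·cross = 18.5·103.2500 = 1910.1250
edge 6: (8,36.5)→(5,34.5)  cross = 8·34.5 − 5·36.5 = 93.5000; (r_i+r_j)·cross = 13·93.5000 = 1215.5000
edge 7: (5,34.5)→(1.5,19)  cross = 5·19 − 1.5·34.5 = 43.2500; (r_i+r_j)·cross = 6.5·43.2500 = 281.1250
edge 8: (1.5,19)→(0.5,11.5)  cross = 1.5·11.5 − 0.5·19 = 7.7500; (r_i+r_j)·cross = 2·7.7500 = 15.5000
edge 9: (0.5,11.5)→(0.5,3.5)  cross = 0.5·3.5 − 0.5·11.5 = -4.0000; (r_i+r_j)·cross = 1·-4.0000 = -4.0000
Σcross = 862.2500 → A = |Σcross|/2 = 431.1250 mm²
Σ(r_i+r_j)·cross = 22080.0000 → first moment M = |Σ|/6 = 3680.0000
R_c = M/A = 3680.0000/431.1250 = 8.5358 mm
θ = 199° = 3.473205 rad
V = θ·R_c·A = 3.473205·8.5358·431.1250 = 12781.395 mm³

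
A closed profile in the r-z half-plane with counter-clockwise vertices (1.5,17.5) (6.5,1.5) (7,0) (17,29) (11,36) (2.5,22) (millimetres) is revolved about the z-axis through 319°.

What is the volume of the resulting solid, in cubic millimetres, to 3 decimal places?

Profile (r,z), 6 vertices: (1.5,17.5) (6.5,1.5) (7,0) (17,29) (11,36) (2.5,22)
edge 0: (1.5,17.5)→(6.5,1.5)  cross = 1.5·1.5 − 6.5·17.5 = -111.5000; (r_i+r_j)·cross = 8·-111.5000 = -892.0000
edge 1: (6.5,1.5)→(7,0)  cross = 6.5·0 − 7·1.5 = -10.5000; (r_i+r_j)·cross = 13.5·-10.5000 = -141.7500
edge 2: (7,0)→(17,29)  cross = 7·29 − 17·0 = 203.0000; (r_i+r_j)·cross = 24·203.0000 = 4872.0000
edge 3: (17,29)→(11,36)  cross = 17·36 − 11·29 = 293.0000; (r_i+r_j)·cross = 28·293.0000 = 8204.0000
edge 4: (11,36)→(2.5,22)  cross = 11·22 − 2.5·36 = 152.0000; (r_i+r_j)·cross = 13.5·152.0000 = 2052.0000
edge 5: (2.5,22)→(1.5,17.5)  cross = 2.5·17.5 − 1.5·22 = 10.7500; (r_i+r_j)·cross = 4·10.7500 = 43.0000
Σcross = 536.7500 → A = |Σcross|/2 = 268.3750 mm²
Σ(r_i+r_j)·cross = 14137.2500 → first moment M = |Σ|/6 = 2356.2083
R_c = M/A = 2356.2083/268.3750 = 8.7795 mm
θ = 319° = 5.567600 rad
V = θ·R_c·A = 5.567600·8.7795·268.3750 = 13118.426 mm³

Volume = 13118.426 mm³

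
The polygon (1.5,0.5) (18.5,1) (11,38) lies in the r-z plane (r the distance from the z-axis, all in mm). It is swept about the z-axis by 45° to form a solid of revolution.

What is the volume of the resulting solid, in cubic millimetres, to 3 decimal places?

Volume = 2567.630 mm³

Profile (r,z), 3 vertices: (1.5,0.5) (18.5,1) (11,38)
edge 0: (1.5,0.5)→(18.5,1)  cross = 1.5·1 − 18.5·0.5 = -7.7500; (r_i+r_j)·cross = 20·-7.7500 = -155.0000
edge 1: (18.5,1)→(11,38)  cross = 18.5·38 − 11·1 = 692.0000; (r_i+r_j)·cross = 29.5·692.0000 = 20414.0000
edge 2: (11,38)→(1.5,0.5)  cross = 11·0.5 − 1.5·38 = -51.5000; (r_i+r_j)·cross = 12.5·-51.5000 = -643.7500
Σcross = 632.7500 → A = |Σcross|/2 = 316.3750 mm²
Σ(r_i+r_j)·cross = 19615.2500 → first moment M = |Σ|/6 = 3269.2083
R_c = M/A = 3269.2083/316.3750 = 10.3333 mm
θ = 45° = 0.785398 rad
V = θ·R_c·A = 0.785398·10.3333·316.3750 = 2567.630 mm³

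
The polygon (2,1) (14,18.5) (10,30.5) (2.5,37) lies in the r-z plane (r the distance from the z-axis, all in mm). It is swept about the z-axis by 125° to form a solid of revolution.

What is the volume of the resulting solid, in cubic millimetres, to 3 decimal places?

Volume = 3463.797 mm³

Profile (r,z), 4 vertices: (2,1) (14,18.5) (10,30.5) (2.5,37)
edge 0: (2,1)→(14,18.5)  cross = 2·18.5 − 14·1 = 23.0000; (r_i+r_j)·cross = 16·23.0000 = 368.0000
edge 1: (14,18.5)→(10,30.5)  cross = 14·30.5 − 10·18.5 = 242.0000; (r_i+r_j)·cross = 24·242.0000 = 5808.0000
edge 2: (10,30.5)→(2.5,37)  cross = 10·37 − 2.5·30.5 = 293.7500; (r_i+r_j)·cross = 12.5·293.7500 = 3671.8750
edge 3: (2.5,37)→(2,1)  cross = 2.5·1 − 2·37 = -71.5000; (r_i+r_j)·cross = 4.5·-71.5000 = -321.7500
Σcross = 487.2500 → A = |Σcross|/2 = 243.6250 mm²
Σ(r_i+r_j)·cross = 9526.1250 → first moment M = |Σ|/6 = 1587.6875
R_c = M/A = 1587.6875/243.6250 = 6.5169 mm
θ = 125° = 2.181662 rad
V = θ·R_c·A = 2.181662·6.5169·243.6250 = 3463.797 mm³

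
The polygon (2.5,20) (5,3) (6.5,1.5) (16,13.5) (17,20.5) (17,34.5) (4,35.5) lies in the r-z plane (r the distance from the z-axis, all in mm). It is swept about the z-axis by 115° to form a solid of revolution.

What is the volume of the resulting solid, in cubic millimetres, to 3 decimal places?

Profile (r,z), 7 vertices: (2.5,20) (5,3) (6.5,1.5) (16,13.5) (17,20.5) (17,34.5) (4,35.5)
edge 0: (2.5,20)→(5,3)  cross = 2.5·3 − 5·20 = -92.5000; (r_i+r_j)·cross = 7.5·-92.5000 = -693.7500
edge 1: (5,3)→(6.5,1.5)  cross = 5·1.5 − 6.5·3 = -12.0000; (r_i+r_j)·cross = 11.5·-12.0000 = -138.0000
edge 2: (6.5,1.5)→(16,13.5)  cross = 6.5·13.5 − 16·1.5 = 63.7500; (r_i+r_j)·cross = 22.5·63.7500 = 1434.3750
edge 3: (16,13.5)→(17,20.5)  cross = 16·20.5 − 17·13.5 = 98.5000; (r_i+r_j)·cross = 33·98.5000 = 3250.5000
edge 4: (17,20.5)→(17,34.5)  cross = 17·34.5 − 17·20.5 = 238.0000; (r_i+r_j)·cross = 34·238.0000 = 8092.0000
edge 5: (17,34.5)→(4,35.5)  cross = 17·35.5 − 4·34.5 = 465.5000; (r_i+r_j)·cross = 21·465.5000 = 9775.5000
edge 6: (4,35.5)→(2.5,20)  cross = 4·20 − 2.5·35.5 = -8.7500; (r_i+r_j)·cross = 6.5·-8.7500 = -56.8750
Σcross = 752.5000 → A = |Σcross|/2 = 376.2500 mm²
Σ(r_i+r_j)·cross = 21663.7500 → first moment M = |Σ|/6 = 3610.6250
R_c = M/A = 3610.6250/376.2500 = 9.5963 mm
θ = 115° = 2.007129 rad
V = θ·R_c·A = 2.007129·9.5963·376.2500 = 7246.989 mm³

Volume = 7246.989 mm³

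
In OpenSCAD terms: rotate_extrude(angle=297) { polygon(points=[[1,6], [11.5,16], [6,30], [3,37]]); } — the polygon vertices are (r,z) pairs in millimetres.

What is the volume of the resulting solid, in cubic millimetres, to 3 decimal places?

Profile (r,z), 4 vertices: (1,6) (11.5,16) (6,30) (3,37)
edge 0: (1,6)→(11.5,16)  cross = 1·16 − 11.5·6 = -53.0000; (r_i+r_j)·cross = 12.5·-53.0000 = -662.5000
edge 1: (11.5,16)→(6,30)  cross = 11.5·30 − 6·16 = 249.0000; (r_i+r_j)·cross = 17.5·249.0000 = 4357.5000
edge 2: (6,30)→(3,37)  cross = 6·37 − 3·30 = 132.0000; (r_i+r_j)·cross = 9·132.0000 = 1188.0000
edge 3: (3,37)→(1,6)  cross = 3·6 − 1·37 = -19.0000; (r_i+r_j)·cross = 4·-19.0000 = -76.0000
Σcross = 309.0000 → A = |Σcross|/2 = 154.5000 mm²
Σ(r_i+r_j)·cross = 4807.0000 → first moment M = |Σ|/6 = 801.1667
R_c = M/A = 801.1667/154.5000 = 5.1855 mm
θ = 297° = 5.183628 rad
V = θ·R_c·A = 5.183628·5.1855·154.5000 = 4152.950 mm³

Volume = 4152.950 mm³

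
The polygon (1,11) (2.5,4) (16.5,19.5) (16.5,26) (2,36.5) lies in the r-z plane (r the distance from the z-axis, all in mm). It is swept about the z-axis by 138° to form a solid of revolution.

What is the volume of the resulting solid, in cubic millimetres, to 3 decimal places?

Volume = 5325.063 mm³

Profile (r,z), 5 vertices: (1,11) (2.5,4) (16.5,19.5) (16.5,26) (2,36.5)
edge 0: (1,11)→(2.5,4)  cross = 1·4 − 2.5·11 = -23.5000; (r_i+r_j)·cross = 3.5·-23.5000 = -82.2500
edge 1: (2.5,4)→(16.5,19.5)  cross = 2.5·19.5 − 16.5·4 = -17.2500; (r_i+r_j)·cross = 19·-17.2500 = -327.7500
edge 2: (16.5,19.5)→(16.5,26)  cross = 16.5·26 − 16.5·19.5 = 107.2500; (r_i+r_j)·cross = 33·107.2500 = 3539.2500
edge 3: (16.5,26)→(2,36.5)  cross = 16.5·36.5 − 2·26 = 550.2500; (r_i+r_j)·cross = 18.5·550.2500 = 10179.6250
edge 4: (2,36.5)→(1,11)  cross = 2·11 − 1·36.5 = -14.5000; (r_i+r_j)·cross = 3·-14.5000 = -43.5000
Σcross = 602.2500 → A = |Σcross|/2 = 301.1250 mm²
Σ(r_i+r_j)·cross = 13265.3750 → first moment M = |Σ|/6 = 2210.8958
R_c = M/A = 2210.8958/301.1250 = 7.3421 mm
θ = 138° = 2.408554 rad
V = θ·R_c·A = 2.408554·7.3421·301.1250 = 5325.063 mm³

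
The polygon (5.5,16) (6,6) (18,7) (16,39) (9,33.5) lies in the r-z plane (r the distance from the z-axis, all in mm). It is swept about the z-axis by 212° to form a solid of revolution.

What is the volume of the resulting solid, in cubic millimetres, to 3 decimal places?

Profile (r,z), 5 vertices: (5.5,16) (6,6) (18,7) (16,39) (9,33.5)
edge 0: (5.5,16)→(6,6)  cross = 5.5·6 − 6·16 = -63.0000; (r_i+r_j)·cross = 11.5·-63.0000 = -724.5000
edge 1: (6,6)→(18,7)  cross = 6·7 − 18·6 = -66.0000; (r_i+r_j)·cross = 24·-66.0000 = -1584.0000
edge 2: (18,7)→(16,39)  cross = 18·39 − 16·7 = 590.0000; (r_i+r_j)·cross = 34·590.0000 = 20060.0000
edge 3: (16,39)→(9,33.5)  cross = 16·33.5 − 9·39 = 185.0000; (r_i+r_j)·cross = 25·185.0000 = 4625.0000
edge 4: (9,33.5)→(5.5,16)  cross = 9·16 − 5.5·33.5 = -40.2500; (r_i+r_j)·cross = 14.5·-40.2500 = -583.6250
Σcross = 605.7500 → A = |Σcross|/2 = 302.8750 mm²
Σ(r_i+r_j)·cross = 21792.8750 → first moment M = |Σ|/6 = 3632.1458
R_c = M/A = 3632.1458/302.8750 = 11.9922 mm
θ = 212° = 3.700098 rad
V = θ·R_c·A = 3.700098·11.9922·302.8750 = 13439.296 mm³

Volume = 13439.296 mm³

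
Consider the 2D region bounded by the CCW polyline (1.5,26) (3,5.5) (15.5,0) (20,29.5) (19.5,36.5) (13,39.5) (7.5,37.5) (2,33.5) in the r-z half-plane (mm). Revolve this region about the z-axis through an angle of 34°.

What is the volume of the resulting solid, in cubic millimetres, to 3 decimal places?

Profile (r,z), 8 vertices: (1.5,26) (3,5.5) (15.5,0) (20,29.5) (19.5,36.5) (13,39.5) (7.5,37.5) (2,33.5)
edge 0: (1.5,26)→(3,5.5)  cross = 1.5·5.5 − 3·26 = -69.7500; (r_i+r_j)·cross = 4.5·-69.7500 = -313.8750
edge 1: (3,5.5)→(15.5,0)  cross = 3·0 − 15.5·5.5 = -85.2500; (r_i+r_j)·cross = 18.5·-85.2500 = -1577.1250
edge 2: (15.5,0)→(20,29.5)  cross = 15.5·29.5 − 20·0 = 457.2500; (r_i+r_j)·cross = 35.5·457.2500 = 16232.3750
edge 3: (20,29.5)→(19.5,36.5)  cross = 20·36.5 − 19.5·29.5 = 154.7500; (r_i+r_j)·cross = 39.5·154.7500 = 6112.6250
edge 4: (19.5,36.5)→(13,39.5)  cross = 19.5·39.5 − 13·36.5 = 295.7500; (r_i+r_j)·cross = 32.5·295.7500 = 9611.8750
edge 5: (13,39.5)→(7.5,37.5)  cross = 13·37.5 − 7.5·39.5 = 191.2500; (r_i+r_j)·cross = 20.5·191.2500 = 3920.6250
edge 6: (7.5,37.5)→(2,33.5)  cross = 7.5·33.5 − 2·37.5 = 176.2500; (r_i+r_j)·cross = 9.5·176.2500 = 1674.3750
edge 7: (2,33.5)→(1.5,26)  cross = 2·26 − 1.5·33.5 = 1.7500; (r_i+r_j)·cross = 3.5·1.7500 = 6.1250
Σcross = 1122.0000 → A = |Σcross|/2 = 561.0000 mm²
Σ(r_i+r_j)·cross = 35667.0000 → first moment M = |Σ|/6 = 5944.5000
R_c = M/A = 5944.5000/561.0000 = 10.5963 mm
θ = 34° = 0.593412 rad
V = θ·R_c·A = 0.593412·10.5963·561.0000 = 3527.537 mm³

Volume = 3527.537 mm³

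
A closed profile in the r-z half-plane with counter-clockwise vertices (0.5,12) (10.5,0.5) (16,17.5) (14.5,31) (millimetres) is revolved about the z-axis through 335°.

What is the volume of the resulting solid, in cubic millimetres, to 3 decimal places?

Profile (r,z), 4 vertices: (0.5,12) (10.5,0.5) (16,17.5) (14.5,31)
edge 0: (0.5,12)→(10.5,0.5)  cross = 0.5·0.5 − 10.5·12 = -125.7500; (r_i+r_j)·cross = 11·-125.7500 = -1383.2500
edge 1: (10.5,0.5)→(16,17.5)  cross = 10.5·17.5 − 16·0.5 = 175.7500; (r_i+r_j)·cross = 26.5·175.7500 = 4657.3750
edge 2: (16,17.5)→(14.5,31)  cross = 16·31 − 14.5·17.5 = 242.2500; (r_i+r_j)·cross = 30.5·242.2500 = 7388.6250
edge 3: (14.5,31)→(0.5,12)  cross = 14.5·12 − 0.5·31 = 158.5000; (r_i+r_j)·cross = 15·158.5000 = 2377.5000
Σcross = 450.7500 → A = |Σcross|/2 = 225.3750 mm²
Σ(r_i+r_j)·cross = 13040.2500 → first moment M = |Σ|/6 = 2173.3750
R_c = M/A = 2173.3750/225.3750 = 9.6434 mm
θ = 335° = 5.846853 rad
V = θ·R_c·A = 5.846853·9.6434·225.3750 = 12707.404 mm³

Volume = 12707.404 mm³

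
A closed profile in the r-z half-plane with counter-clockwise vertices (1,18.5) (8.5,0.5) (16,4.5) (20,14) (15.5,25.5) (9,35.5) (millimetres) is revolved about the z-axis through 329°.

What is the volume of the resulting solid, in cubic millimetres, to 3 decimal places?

Profile (r,z), 6 vertices: (1,18.5) (8.5,0.5) (16,4.5) (20,14) (15.5,25.5) (9,35.5)
edge 0: (1,18.5)→(8.5,0.5)  cross = 1·0.5 − 8.5·18.5 = -156.7500; (r_i+r_j)·cross = 9.5·-156.7500 = -1489.1250
edge 1: (8.5,0.5)→(16,4.5)  cross = 8.5·4.5 − 16·0.5 = 30.2500; (r_i+r_j)·cross = 24.5·30.2500 = 741.1250
edge 2: (16,4.5)→(20,14)  cross = 16·14 − 20·4.5 = 134.0000; (r_i+r_j)·cross = 36·134.0000 = 4824.0000
edge 3: (20,14)→(15.5,25.5)  cross = 20·25.5 − 15.5·14 = 293.0000; (r_i+r_j)·cross = 35.5·293.0000 = 10401.5000
edge 4: (15.5,25.5)→(9,35.5)  cross = 15.5·35.5 − 9·25.5 = 320.7500; (r_i+r_j)·cross = 24.5·320.7500 = 7858.3750
edge 5: (9,35.5)→(1,18.5)  cross = 9·18.5 − 1·35.5 = 131.0000; (r_i+r_j)·cross = 10·131.0000 = 1310.0000
Σcross = 752.2500 → A = |Σcross|/2 = 376.1250 mm²
Σ(r_i+r_j)·cross = 23645.8750 → first moment M = |Σ|/6 = 3940.9792
R_c = M/A = 3940.9792/376.1250 = 10.4778 mm
θ = 329° = 5.742133 rad
V = θ·R_c·A = 5.742133·10.4778·376.1250 = 22629.627 mm³

Volume = 22629.627 mm³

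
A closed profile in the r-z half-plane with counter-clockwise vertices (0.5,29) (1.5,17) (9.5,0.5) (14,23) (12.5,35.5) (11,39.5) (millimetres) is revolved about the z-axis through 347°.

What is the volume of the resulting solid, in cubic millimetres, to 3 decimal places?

Profile (r,z), 6 vertices: (0.5,29) (1.5,17) (9.5,0.5) (14,23) (12.5,35.5) (11,39.5)
edge 0: (0.5,29)→(1.5,17)  cross = 0.5·17 − 1.5·29 = -35.0000; (r_i+r_j)·cross = 2·-35.0000 = -70.0000
edge 1: (1.5,17)→(9.5,0.5)  cross = 1.5·0.5 − 9.5·17 = -160.7500; (r_i+r_j)·cross = 11·-160.7500 = -1768.2500
edge 2: (9.5,0.5)→(14,23)  cross = 9.5·23 − 14·0.5 = 211.5000; (r_i+r_j)·cross = 23.5·211.5000 = 4970.2500
edge 3: (14,23)→(12.5,35.5)  cross = 14·35.5 − 12.5·23 = 209.5000; (r_i+r_j)·cross = 26.5·209.5000 = 5551.7500
edge 4: (12.5,35.5)→(11,39.5)  cross = 12.5·39.5 − 11·35.5 = 103.2500; (r_i+r_j)·cross = 23.5·103.2500 = 2426.3750
edge 5: (11,39.5)→(0.5,29)  cross = 11·29 − 0.5·39.5 = 299.2500; (r_i+r_j)·cross = 11.5·299.2500 = 3441.3750
Σcross = 627.7500 → A = |Σcross|/2 = 313.8750 mm²
Σ(r_i+r_j)·cross = 14551.5000 → first moment M = |Σ|/6 = 2425.2500
R_c = M/A = 2425.2500/313.8750 = 7.7268 mm
θ = 347° = 6.056293 rad
V = θ·R_c·A = 6.056293·7.7268·313.8750 = 14688.023 mm³

Volume = 14688.023 mm³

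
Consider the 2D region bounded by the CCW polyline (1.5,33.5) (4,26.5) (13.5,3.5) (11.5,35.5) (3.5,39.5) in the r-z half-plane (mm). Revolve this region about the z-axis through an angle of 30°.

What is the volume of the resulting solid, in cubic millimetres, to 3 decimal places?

Profile (r,z), 5 vertices: (1.5,33.5) (4,26.5) (13.5,3.5) (11.5,35.5) (3.5,39.5)
edge 0: (1.5,33.5)→(4,26.5)  cross = 1.5·26.5 − 4·33.5 = -94.2500; (r_i+r_j)·cross = 5.5·-94.2500 = -518.3750
edge 1: (4,26.5)→(13.5,3.5)  cross = 4·3.5 − 13.5·26.5 = -343.7500; (r_i+r_j)·cross = 17.5·-343.7500 = -6015.6250
edge 2: (13.5,3.5)→(11.5,35.5)  cross = 13.5·35.5 − 11.5·3.5 = 439.0000; (r_i+r_j)·cross = 25·439.0000 = 10975.0000
edge 3: (11.5,35.5)→(3.5,39.5)  cross = 11.5·39.5 − 3.5·35.5 = 330.0000; (r_i+r_j)·cross = 15·330.0000 = 4950.0000
edge 4: (3.5,39.5)→(1.5,33.5)  cross = 3.5·33.5 − 1.5·39.5 = 58.0000; (r_i+r_j)·cross = 5·58.0000 = 290.0000
Σcross = 389.0000 → A = |Σcross|/2 = 194.5000 mm²
Σ(r_i+r_j)·cross = 9681.0000 → first moment M = |Σ|/6 = 1613.5000
R_c = M/A = 1613.5000/194.5000 = 8.2956 mm
θ = 30° = 0.523599 rad
V = θ·R_c·A = 0.523599·8.2956·194.5000 = 844.827 mm³

Volume = 844.827 mm³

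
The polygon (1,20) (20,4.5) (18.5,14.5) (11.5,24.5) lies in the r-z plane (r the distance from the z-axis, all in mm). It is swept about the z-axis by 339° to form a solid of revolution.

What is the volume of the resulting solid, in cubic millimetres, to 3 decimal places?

Profile (r,z), 4 vertices: (1,20) (20,4.5) (18.5,14.5) (11.5,24.5)
edge 0: (1,20)→(20,4.5)  cross = 1·4.5 − 20·20 = -395.5000; (r_i+r_j)·cross = 21·-395.5000 = -8305.5000
edge 1: (20,4.5)→(18.5,14.5)  cross = 20·14.5 − 18.5·4.5 = 206.7500; (r_i+r_j)·cross = 38.5·206.7500 = 7959.8750
edge 2: (18.5,14.5)→(11.5,24.5)  cross = 18.5·24.5 − 11.5·14.5 = 286.5000; (r_i+r_j)·cross = 30·286.5000 = 8595.0000
edge 3: (11.5,24.5)→(1,20)  cross = 11.5·20 − 1·24.5 = 205.5000; (r_i+r_j)·cross = 12.5·205.5000 = 2568.7500
Σcross = 303.2500 → A = |Σcross|/2 = 151.6250 mm²
Σ(r_i+r_j)·cross = 10818.1250 → first moment M = |Σ|/6 = 1803.0208
R_c = M/A = 1803.0208/151.6250 = 11.8913 mm
θ = 339° = 5.916666 rad
V = θ·R_c·A = 5.916666·11.8913·151.6250 = 10667.872 mm³

Volume = 10667.872 mm³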